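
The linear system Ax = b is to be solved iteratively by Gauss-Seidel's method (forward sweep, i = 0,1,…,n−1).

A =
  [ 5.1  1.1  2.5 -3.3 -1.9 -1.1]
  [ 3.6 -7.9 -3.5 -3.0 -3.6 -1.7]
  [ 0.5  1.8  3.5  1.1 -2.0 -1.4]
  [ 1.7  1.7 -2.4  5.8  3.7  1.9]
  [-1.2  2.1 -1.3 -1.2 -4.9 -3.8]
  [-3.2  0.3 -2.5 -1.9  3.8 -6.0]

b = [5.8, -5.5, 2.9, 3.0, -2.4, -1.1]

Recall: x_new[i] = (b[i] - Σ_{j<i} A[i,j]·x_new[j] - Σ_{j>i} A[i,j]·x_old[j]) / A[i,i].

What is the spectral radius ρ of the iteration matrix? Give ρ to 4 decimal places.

1.2398

Let D = diag(5.1, -7.9, 3.5, 5.8, -4.9, -6); L, U the strict triangles.
T_GS = -(D+L)⁻¹U: row 0 first, T[0,5] = -(-1.1)/(5.1) = +0.2157; later rows by forward substitution.
  T[0,:] = [+0.0000  -0.2157  -0.4902  +0.6471  +0.3725  +0.2157]
  T[1,:] = [+0.0000  -0.0983  -0.6664  -0.0849  -0.2859  -0.1169]
  T[2,:] = [+0.0000  +0.0814  +0.4128  -0.3631  +0.6653  +0.4293]
  T[3,:] = [+0.0000  +0.1257  +0.5098  -0.3150  -0.3880  -0.1789]
  T[4,:] = [+0.0000  -0.0417  -0.3999  -0.0214  -0.2952  -0.9485]
  T[5,:] = [+0.0000  +0.0100  -0.3586  -0.1118  -0.5543  -0.8438]
|roots of det(T-λI)|: 1.2398, 0.6099, 0.6099, 0.2516, 0.0683, 0.0000.
ρ = 1.2398; 1.2398 > 1 ⇒ diverges.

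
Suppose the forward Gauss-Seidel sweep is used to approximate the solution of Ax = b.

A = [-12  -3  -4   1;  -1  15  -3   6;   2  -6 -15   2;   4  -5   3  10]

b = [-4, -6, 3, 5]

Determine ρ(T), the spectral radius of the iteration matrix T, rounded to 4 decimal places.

Let D = diag(-12, 15, -15, 10); L, U the strict triangles.
T_GS = -(D+L)⁻¹U: row 0 first, T[0,2] = -(-4)/(-12) = -0.3333; later rows by forward substitution.
  T[0,:] = [+0.0000 -0.2500 -0.3333 +0.0833]
  T[1,:] = [+0.0000 -0.0167 +0.1778 -0.3944]
  T[2,:] = [+0.0000 -0.0267 -0.1156 +0.3022]
  T[3,:] = [+0.0000 +0.0997 +0.2569 -0.3212]
moduli |λ_i(T)| = 0.4114, 0.1042, 0.0622, 0.0000.
spectral radius ρ = 0.4114; 0.4114 < 1 ⇒ converges.

0.4114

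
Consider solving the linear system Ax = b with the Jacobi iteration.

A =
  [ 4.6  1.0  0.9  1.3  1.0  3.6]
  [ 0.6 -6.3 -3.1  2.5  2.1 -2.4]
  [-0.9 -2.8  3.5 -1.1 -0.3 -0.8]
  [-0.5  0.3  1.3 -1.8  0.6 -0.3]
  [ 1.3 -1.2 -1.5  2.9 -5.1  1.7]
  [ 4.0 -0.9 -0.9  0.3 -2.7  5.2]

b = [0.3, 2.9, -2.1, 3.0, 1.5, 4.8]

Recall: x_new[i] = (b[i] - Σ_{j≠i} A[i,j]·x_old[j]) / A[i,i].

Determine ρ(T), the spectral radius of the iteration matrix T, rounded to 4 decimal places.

1.1512

Let D = diag(4.6, -6.3, 3.5, -1.8, -5.1, 5.2); L, U the strict triangles.
Jacobi T = -D⁻¹(L+U): T[5,4] = -(-2.7)/(5.2) = +0.5192; T[5,5] = 0.
  T[0,:] = [+0.0000, -0.2174, -0.1957, -0.2826, -0.2174, -0.7826]
  T[1,:] = [+0.0952, +0.0000, -0.4921, +0.3968, +0.3333, -0.3810]
  T[2,:] = [+0.2571, +0.8000, +0.0000, +0.3143, +0.0857, +0.2286]
  T[3,:] = [-0.2778, +0.1667, +0.7222, +0.0000, +0.3333, -0.1667]
  T[4,:] = [+0.2549, -0.2353, -0.2941, +0.5686, +0.0000, +0.3333]
  T[5,:] = [-0.7692, +0.1731, +0.1731, -0.0577, +0.5192, +0.0000]
|roots of det(T-λI)|: 1.1512, 0.7576, 0.7576, 0.7406, 0.7406, 0.1638.
spectral radius ρ = 1.1512; 1.1512 > 1, so it fails to converge.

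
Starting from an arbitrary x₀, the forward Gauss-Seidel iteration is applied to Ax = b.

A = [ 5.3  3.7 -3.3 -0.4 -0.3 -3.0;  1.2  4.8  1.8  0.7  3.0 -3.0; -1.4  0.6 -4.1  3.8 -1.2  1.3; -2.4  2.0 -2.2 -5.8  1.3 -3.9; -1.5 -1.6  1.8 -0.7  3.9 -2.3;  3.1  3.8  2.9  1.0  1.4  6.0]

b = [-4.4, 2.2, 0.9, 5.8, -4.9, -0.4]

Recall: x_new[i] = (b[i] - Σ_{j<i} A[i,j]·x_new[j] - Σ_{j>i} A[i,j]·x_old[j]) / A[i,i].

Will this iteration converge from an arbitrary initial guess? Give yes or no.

no

Let D = diag(5.3, 4.8, -4.1, -5.8, 3.9, 6); L, U the strict triangles.
Gauss-Seidel: T = -(D+L)⁻¹U, row 0 first, T[0,3] = -(-0.4)/(5.3) = +0.0755; later rows by forward substitution.
  T[0,:] = [+0.0000, -0.6981, +0.6226, +0.0755, +0.0566, +0.5660]
  T[1,:] = [+0.0000, +0.1745, -0.5307, -0.1647, -0.6392, +0.4835]
  T[2,:] = [+0.0000, +0.2639, -0.2903, +0.8770, -0.4055, +0.1945]
  T[3,:] = [+0.0000, +0.2489, -0.3305, -0.4207, +0.1341, -0.8137]
  T[4,:] = [+0.0000, -0.2740, +0.0964, -0.5188, -0.0292, +0.7700]
  T[5,:] = [+0.0000, +0.1450, +0.1873, -0.1674, +0.5560, -0.7367]
|roots of det(T-λI)|: 1.3242, 0.5632, 0.5632, 0.2691, 0.1466, 0.0000.
ρ = 1.3242; 1.3242 > 1: divergent.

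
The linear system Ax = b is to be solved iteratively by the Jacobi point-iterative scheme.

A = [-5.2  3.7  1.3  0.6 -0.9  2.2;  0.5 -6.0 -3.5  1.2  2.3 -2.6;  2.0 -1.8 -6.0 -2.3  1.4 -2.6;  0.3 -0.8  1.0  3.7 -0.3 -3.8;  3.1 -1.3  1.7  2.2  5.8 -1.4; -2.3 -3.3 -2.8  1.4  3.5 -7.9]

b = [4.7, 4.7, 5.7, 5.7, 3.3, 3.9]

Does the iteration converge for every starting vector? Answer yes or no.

Let D = diag(-5.2, -6, -6, 3.7, 5.8, -7.9); L, U the strict triangles.
Jacobi T = -D⁻¹(L+U): T[5,0] = -(-2.3)/(-7.9) = -0.2911; T[5,5] = 0.
  T[0,:] = [+0.0000  +0.7115  +0.2500  +0.1154  -0.1731  +0.4231]
  T[1,:] = [+0.0833  +0.0000  -0.5833  +0.2000  +0.3833  -0.4333]
  T[2,:] = [+0.3333  -0.3000  +0.0000  -0.3833  +0.2333  -0.4333]
  T[3,:] = [-0.0811  +0.2162  -0.2703  +0.0000  +0.0811  +1.0270]
  T[4,:] = [-0.5345  +0.2241  -0.2931  -0.3793  +0.0000  +0.2414]
  T[5,:] = [-0.2911  -0.4177  -0.3544  +0.1772  +0.4430  +0.0000]
|λ(T)| sorted: 1.2209, 0.7563, 0.7563, 0.4569, 0.4569, 0.4506.
ρ(T) = max|λ| = 1.2209; 1.2209 > 1 ⇒ diverges.

no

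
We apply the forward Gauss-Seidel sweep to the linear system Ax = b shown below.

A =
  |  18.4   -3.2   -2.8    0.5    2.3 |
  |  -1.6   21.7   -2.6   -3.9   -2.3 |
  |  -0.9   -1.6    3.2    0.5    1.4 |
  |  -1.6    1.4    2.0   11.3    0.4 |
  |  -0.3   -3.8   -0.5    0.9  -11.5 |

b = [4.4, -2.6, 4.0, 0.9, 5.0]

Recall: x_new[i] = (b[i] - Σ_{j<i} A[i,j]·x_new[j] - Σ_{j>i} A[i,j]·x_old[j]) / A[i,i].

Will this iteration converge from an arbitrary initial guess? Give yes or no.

yes

Split A = D + L + U, D = diag(18.4, 21.7, 3.2, 11.3, -11.5).
GS T = -(D+L)⁻¹U: row 0 first, T[0,1] = -(-3.2)/(18.4) = +0.1739; later rows by forward substitution.
  T[0,:] = [+0.0000, +0.1739, +0.1522, -0.0272, -0.1250]
  T[1,:] = [+0.0000, +0.0128, +0.1310, +0.1777, +0.0968]
  T[2,:] = [+0.0000, +0.0553, +0.1083, -0.0750, -0.4243]
  T[3,:] = [+0.0000, +0.0132, -0.0139, -0.0126, +0.0100]
  T[4,:] = [+0.0000, -0.0101, -0.0531, -0.0557, -0.0095]
|eigenvalues of T|: 0.2336, 0.1433, 0.0148, 0.0061, 0.0000.
ρ = 0.2336; 0.2336 < 1: convergent.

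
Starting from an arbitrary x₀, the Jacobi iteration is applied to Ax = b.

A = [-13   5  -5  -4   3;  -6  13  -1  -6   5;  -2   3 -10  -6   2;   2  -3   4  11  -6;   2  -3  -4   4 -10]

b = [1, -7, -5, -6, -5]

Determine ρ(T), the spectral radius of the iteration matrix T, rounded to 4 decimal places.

1.1340

Diagonal D = diag(-13, 13, -10, 11, -10); L, U strict lower/upper.
Jacobi: T = -D⁻¹(L+U), T[3,0] = -(2)/(11) = -0.1818; T[3,3] = 0.
  T[0,:] = [+0.0000, +0.3846, -0.3846, -0.3077, +0.2308]
  T[1,:] = [+0.4615, +0.0000, +0.0769, +0.4615, -0.3846]
  T[2,:] = [-0.2000, +0.3000, +0.0000, -0.6000, +0.2000]
  T[3,:] = [-0.1818, +0.2727, -0.3636, +0.0000, +0.5455]
  T[4,:] = [+0.2000, -0.3000, -0.4000, +0.4000, +0.0000]
|eigenvalues of T|: 1.1340, 0.6977, 0.4586, 0.1203, 0.1203.
ρ(T) = max|λ| = 1.1340; 1.1340 > 1: divergent.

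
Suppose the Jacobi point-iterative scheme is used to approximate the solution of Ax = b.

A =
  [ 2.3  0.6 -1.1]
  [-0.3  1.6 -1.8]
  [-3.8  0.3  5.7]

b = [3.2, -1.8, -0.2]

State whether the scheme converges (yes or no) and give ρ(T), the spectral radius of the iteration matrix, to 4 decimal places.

Split A = D + L + U, D = diag(2.3, 1.6, 5.7).
Jacobi: T = -D⁻¹(L+U), T[2,1] = -(0.3)/(5.7) = -0.0526; T[2,2] = 0.
  T[0,:] = [+0.0000 -0.2609 +0.4783]
  T[1,:] = [+0.1875 +0.0000 +1.1250]
  T[2,:] = [+0.6667 -0.0526 +0.0000]
|eigenvalues of T|: 0.7038, 0.5336, 0.5336.
ρ(T) = max|λ| = 0.7038; 0.7038 < 1: convergent.

yes, ρ = 0.7038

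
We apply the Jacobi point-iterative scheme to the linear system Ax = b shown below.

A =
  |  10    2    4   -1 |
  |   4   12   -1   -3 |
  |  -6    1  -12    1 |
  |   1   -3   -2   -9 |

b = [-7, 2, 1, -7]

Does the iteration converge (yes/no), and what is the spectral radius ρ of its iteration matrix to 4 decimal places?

A = D + L + U where D = diag(10, 12, -12, -9).
T_J = -D⁻¹(L+U): T[2,1] = -(1)/(-12) = +0.0833; T[2,2] = 0.
  T[0,:] = [+0.0000 -0.2000 -0.4000 +0.1000]
  T[1,:] = [-0.3333 +0.0000 +0.0833 +0.2500]
  T[2,:] = [-0.5000 +0.0833 +0.0000 +0.0833]
  T[3,:] = [+0.1111 -0.3333 -0.2222 +0.0000]
|eigenvalues of T|: 0.5173, 0.4196, 0.2091, 0.2091.
spectral radius ρ = 0.5173; 0.5173 < 1 ⇒ converges.

yes, ρ = 0.5173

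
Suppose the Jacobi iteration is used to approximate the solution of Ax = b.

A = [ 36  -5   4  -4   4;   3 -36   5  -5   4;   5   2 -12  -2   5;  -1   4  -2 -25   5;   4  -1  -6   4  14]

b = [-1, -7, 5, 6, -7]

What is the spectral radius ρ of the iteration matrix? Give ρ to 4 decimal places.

A = D + L + U where D = diag(36, -36, -12, -25, 14).
Jacobi: T = -D⁻¹(L+U), T[3,0] = -(-1)/(-25) = -0.0400; T[3,3] = 0.
  T[0,:] = [+0.0000 +0.1389 -0.1111 +0.1111 -0.1111]
  T[1,:] = [+0.0833 +0.0000 +0.1389 -0.1389 +0.1111]
  T[2,:] = [+0.4167 +0.1667 +0.0000 -0.1667 +0.4167]
  T[3,:] = [-0.0400 +0.1600 -0.0800 +0.0000 +0.2000]
  T[4,:] = [-0.2857 +0.0714 +0.4286 -0.2857 +0.0000]
|eigenvalues of T|: 0.4193, 0.2831, 0.0880, 0.0880, 0.0384.
ρ = 0.4193; 0.4193 < 1: convergent.

0.4193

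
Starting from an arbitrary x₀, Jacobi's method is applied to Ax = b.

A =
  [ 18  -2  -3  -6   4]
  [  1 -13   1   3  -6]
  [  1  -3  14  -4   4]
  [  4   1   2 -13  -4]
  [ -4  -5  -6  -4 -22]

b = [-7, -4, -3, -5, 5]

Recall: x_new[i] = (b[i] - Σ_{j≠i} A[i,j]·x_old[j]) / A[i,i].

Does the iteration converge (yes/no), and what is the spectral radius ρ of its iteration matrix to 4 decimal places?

yes, ρ = 0.8254

Split A = D + L + U, D = diag(18, -13, 14, -13, -22).
T_J = -D⁻¹(L+U): T[2,3] = -(-4)/(14) = +0.2857; T[2,2] = 0.
  T[0,:] = [+0.0000, +0.1111, +0.1667, +0.3333, -0.2222]
  T[1,:] = [+0.0769, +0.0000, +0.0769, +0.2308, -0.4615]
  T[2,:] = [-0.0714, +0.2143, +0.0000, +0.2857, -0.2857]
  T[3,:] = [+0.3077, +0.0769, +0.1538, +0.0000, -0.3077]
  T[4,:] = [-0.1818, -0.2273, -0.2727, -0.1818, +0.0000]
|roots of det(T-λI)|: 0.8254, 0.3614, 0.3614, 0.1318, 0.0039.
ρ = 0.8254; 0.8254 < 1: convergent.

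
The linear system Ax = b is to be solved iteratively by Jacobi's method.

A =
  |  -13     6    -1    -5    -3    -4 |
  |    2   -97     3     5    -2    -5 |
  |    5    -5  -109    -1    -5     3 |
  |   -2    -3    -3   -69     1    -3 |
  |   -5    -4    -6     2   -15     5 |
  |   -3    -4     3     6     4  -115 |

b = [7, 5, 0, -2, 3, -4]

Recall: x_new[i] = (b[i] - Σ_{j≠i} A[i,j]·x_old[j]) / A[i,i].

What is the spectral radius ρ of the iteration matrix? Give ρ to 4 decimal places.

0.4291

Let D = diag(-13, -97, -109, -69, -15, -115); L, U the strict triangles.
Jacobi: T = -D⁻¹(L+U), T[0,5] = -(-4)/(-13) = -0.3077; T[0,0] = 0.
  T[0,:] = [+0.0000, +0.4615, -0.0769, -0.3846, -0.2308, -0.3077]
  T[1,:] = [+0.0206, +0.0000, +0.0309, +0.0515, -0.0206, -0.0515]
  T[2,:] = [+0.0459, -0.0459, +0.0000, -0.0092, -0.0459, +0.0275]
  T[3,:] = [-0.0290, -0.0435, -0.0435, +0.0000, +0.0145, -0.0435]
  T[4,:] = [-0.3333, -0.2667, -0.4000, +0.1333, +0.0000, +0.3333]
  T[5,:] = [-0.0261, -0.0348, +0.0261, +0.0522, +0.0348, +0.0000]
|roots of det(T-λI)|: 0.4291, 0.2912, 0.1068, 0.0796, 0.0796, 0.0330.
ρ = 0.4291; 0.4291 < 1, so it converges for any x₀.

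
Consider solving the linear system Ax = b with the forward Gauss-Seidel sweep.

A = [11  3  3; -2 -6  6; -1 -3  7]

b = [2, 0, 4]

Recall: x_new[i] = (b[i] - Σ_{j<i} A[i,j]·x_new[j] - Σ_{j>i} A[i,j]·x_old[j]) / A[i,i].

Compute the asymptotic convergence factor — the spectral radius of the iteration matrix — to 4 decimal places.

Split A = D + L + U, D = diag(11, -6, 7).
Gauss-Seidel: T = -(D+L)⁻¹U, row 0 first, T[0,2] = -(3)/(11) = -0.2727; later rows by forward substitution.
  T[0,:] = [+0.0000, -0.2727, -0.2727]
  T[1,:] = [+0.0000, +0.0909, +1.0909]
  T[2,:] = [+0.0000, +0.0000, +0.4286]
|eigenvalues of T|: 0.4286, 0.0909, 0.0000.
spectral radius ρ = 0.4286; 0.4286 < 1: convergent.

0.4286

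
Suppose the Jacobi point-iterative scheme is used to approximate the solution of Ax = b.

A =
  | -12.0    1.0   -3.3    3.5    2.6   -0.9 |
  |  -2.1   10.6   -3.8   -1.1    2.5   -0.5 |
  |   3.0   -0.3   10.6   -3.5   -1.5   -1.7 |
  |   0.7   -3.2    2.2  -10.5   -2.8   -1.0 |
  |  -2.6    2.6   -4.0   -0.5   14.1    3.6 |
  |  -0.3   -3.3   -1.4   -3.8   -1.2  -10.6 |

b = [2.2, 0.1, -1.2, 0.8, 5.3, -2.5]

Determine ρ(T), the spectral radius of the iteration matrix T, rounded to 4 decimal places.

0.8238

Diagonal D = diag(-12, 10.6, 10.6, -10.5, 14.1, -10.6); L, U strict lower/upper.
Jacobi: T = -D⁻¹(L+U), T[1,0] = -(-2.1)/(10.6) = +0.1981; T[1,1] = 0.
  T[0,:] = [+0.0000 +0.0833 -0.2750 +0.2917 +0.2167 -0.0750]
  T[1,:] = [+0.1981 +0.0000 +0.3585 +0.1038 -0.2358 +0.0472]
  T[2,:] = [-0.2830 +0.0283 +0.0000 +0.3302 +0.1415 +0.1604]
  T[3,:] = [+0.0667 -0.3048 +0.2095 +0.0000 -0.2667 -0.0952]
  T[4,:] = [+0.1844 -0.1844 +0.2837 +0.0355 +0.0000 -0.2553]
  T[5,:] = [-0.0283 -0.3113 -0.1321 -0.3585 -0.1132 +0.0000]
|roots of det(T-λI)|: 0.8238, 0.3381, 0.3381, 0.2134, 0.2134, 0.1986.
ρ = 0.8238; 0.8238 < 1, so it converges for any x₀.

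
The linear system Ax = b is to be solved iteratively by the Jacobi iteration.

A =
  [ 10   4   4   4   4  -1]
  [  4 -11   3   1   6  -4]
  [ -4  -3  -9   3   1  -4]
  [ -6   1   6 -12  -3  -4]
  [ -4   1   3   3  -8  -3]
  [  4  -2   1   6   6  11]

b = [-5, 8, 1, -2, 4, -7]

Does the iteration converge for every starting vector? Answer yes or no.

A = D + L + U where D = diag(10, -11, -9, -12, -8, 11).
Jacobi T = -D⁻¹(L+U): T[5,2] = -(1)/(11) = -0.0909; T[5,5] = 0.
  T[0,:] = [+0.0000  -0.4000  -0.4000  -0.4000  -0.4000  +0.1000]
  T[1,:] = [+0.3636  +0.0000  +0.2727  +0.0909  +0.5455  -0.3636]
  T[2,:] = [-0.4444  -0.3333  +0.0000  +0.3333  +0.1111  -0.4444]
  T[3,:] = [-0.5000  +0.0833  +0.5000  +0.0000  -0.2500  -0.3333]
  T[4,:] = [-0.5000  +0.1250  +0.3750  +0.3750  +0.0000  -0.3750]
  T[5,:] = [-0.3636  +0.1818  -0.0909  -0.5455  -0.5455  +0.0000]
|roots of det(T-λI)|: 1.1871, 0.7555, 0.3706, 0.3706, 0.2096, 0.2096.
spectral radius ρ = 1.1871; 1.1871 > 1: divergent.

no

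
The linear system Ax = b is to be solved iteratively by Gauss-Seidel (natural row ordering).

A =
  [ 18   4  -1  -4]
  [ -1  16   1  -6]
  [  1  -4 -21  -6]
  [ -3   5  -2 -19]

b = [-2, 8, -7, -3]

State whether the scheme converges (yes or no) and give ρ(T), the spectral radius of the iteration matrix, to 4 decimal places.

yes, ρ = 0.2187

A = D + L + U where D = diag(18, 16, -21, -19).
GS T = -(D+L)⁻¹U: row 0 first, T[0,3] = -(-4)/(18) = +0.2222; later rows by forward substitution.
  T[0,:] = [+0.0000  -0.2222  +0.0556  +0.2222]
  T[1,:] = [+0.0000  -0.0139  -0.0590  +0.3889]
  T[2,:] = [+0.0000  -0.0079  +0.0139  -0.3492]
  T[3,:] = [+0.0000  +0.0323  -0.0258  +0.1040]
eigenvalue magnitudes: 0.2187, 0.0779, 0.0368, 0.0000.
spectral radius ρ = 0.2187; 0.2187 < 1, so it converges for any x₀.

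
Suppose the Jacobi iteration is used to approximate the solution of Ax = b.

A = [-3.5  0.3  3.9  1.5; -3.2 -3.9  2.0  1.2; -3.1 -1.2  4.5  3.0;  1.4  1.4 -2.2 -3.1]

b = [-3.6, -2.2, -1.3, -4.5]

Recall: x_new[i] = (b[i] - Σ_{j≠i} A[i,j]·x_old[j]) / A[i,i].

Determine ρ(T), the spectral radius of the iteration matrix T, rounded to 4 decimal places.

1.5750

A = D + L + U where D = diag(-3.5, -3.9, 4.5, -3.1).
Jacobi T = -D⁻¹(L+U): T[0,2] = -(3.9)/(-3.5) = +1.1143; T[0,0] = 0.
  T[0,:] = [+0.0000, +0.0857, +1.1143, +0.4286]
  T[1,:] = [-0.8205, +0.0000, +0.5128, +0.3077]
  T[2,:] = [+0.6889, +0.2667, +0.0000, -0.6667]
  T[3,:] = [+0.4516, +0.4516, -0.7097, +0.0000]
|roots of det(T-λI)|: 1.5750, 0.8917, 0.4814, 0.4814.
ρ(T) = max|λ| = 1.5750; 1.5750 > 1, so it fails to converge.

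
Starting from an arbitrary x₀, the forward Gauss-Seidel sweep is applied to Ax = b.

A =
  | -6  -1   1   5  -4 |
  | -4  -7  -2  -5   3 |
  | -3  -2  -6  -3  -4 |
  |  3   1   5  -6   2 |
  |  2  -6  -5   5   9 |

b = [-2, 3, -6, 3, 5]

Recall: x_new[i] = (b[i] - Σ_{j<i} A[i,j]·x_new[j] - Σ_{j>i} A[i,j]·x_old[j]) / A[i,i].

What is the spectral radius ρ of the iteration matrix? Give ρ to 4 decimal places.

A = D + L + U where D = diag(-6, -7, -6, -6, 9).
GS T = -(D+L)⁻¹U: row 0 first, T[0,2] = -(1)/(-6) = +0.1667; later rows by forward substitution.
  T[0,:] = [+0.0000, -0.1667, +0.1667, +0.8333, -0.6667]
  T[1,:] = [+0.0000, +0.0952, -0.3810, -1.1905, +0.8095]
  T[2,:] = [+0.0000, +0.0516, +0.0437, -0.5198, -0.6032]
  T[3,:] = [+0.0000, -0.0245, +0.0562, -0.2149, -0.3677]
  T[4,:] = [+0.0000, +0.1428, -0.2980, -1.1482, +0.5570]
|λ(T)| sorted: 1.1742, 0.6194, 0.0492, 0.0492, 0.0000.
ρ = 1.1742; 1.1742 > 1 ⇒ diverges.

1.1742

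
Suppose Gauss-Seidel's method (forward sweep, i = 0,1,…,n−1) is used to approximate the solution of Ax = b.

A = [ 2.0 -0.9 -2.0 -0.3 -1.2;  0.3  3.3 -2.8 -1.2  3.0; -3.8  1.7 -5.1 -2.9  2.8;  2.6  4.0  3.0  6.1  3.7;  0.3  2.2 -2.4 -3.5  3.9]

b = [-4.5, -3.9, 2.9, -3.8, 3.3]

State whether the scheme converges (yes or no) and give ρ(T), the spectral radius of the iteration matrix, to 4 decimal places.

Diagonal D = diag(2, 3.3, -5.1, 6.1, 3.9); L, U strict lower/upper.
GS T = -(D+L)⁻¹U: row 0 first, T[0,3] = -(-0.3)/(2) = +0.1500; later rows by forward substitution.
  T[0,:] = [+0.0000, +0.4500, +1.0000, +0.1500, +0.6000]
  T[1,:] = [+0.0000, -0.0409, +0.7576, +0.3500, -0.9636]
  T[2,:] = [+0.0000, -0.3489, -0.4926, -0.5637, -0.2193]
  T[3,:] = [+0.0000, +0.0066, -0.6808, -0.0162, -0.1226]
  T[4,:] = [+0.0000, -0.2203, -1.4183, -0.5704, +0.2525]
|eigenvalues of T|: 1.2210, 0.5719, 0.5719, 0.0254, 0.0000.
spectral radius ρ = 1.2210; 1.2210 > 1: divergent.

no, ρ = 1.2210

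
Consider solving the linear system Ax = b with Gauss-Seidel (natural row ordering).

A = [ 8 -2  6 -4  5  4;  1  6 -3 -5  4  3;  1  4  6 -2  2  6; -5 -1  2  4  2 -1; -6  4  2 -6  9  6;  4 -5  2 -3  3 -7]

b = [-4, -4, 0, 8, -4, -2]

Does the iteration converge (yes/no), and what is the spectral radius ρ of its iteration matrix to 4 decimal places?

no, ρ = 1.4172

Diagonal D = diag(8, 6, 6, 4, 9, -7); L, U strict lower/upper.
GS T = -(D+L)⁻¹U: row 0 first, T[0,2] = -(6)/(8) = -0.7500; later rows by forward substitution.
  T[0,:] = [+0.0000, +0.2500, -0.7500, +0.5000, -0.6250, -0.5000]
  T[1,:] = [+0.0000, -0.0417, +0.6250, +0.7500, -0.5625, -0.4167]
  T[2,:] = [+0.0000, -0.0139, -0.2917, -0.2500, +0.1458, -0.6389]
  T[3,:] = [+0.0000, +0.3090, -0.6354, +0.9375, -1.4948, -0.1597]
  T[4,:] = [+0.0000, +0.3943, -1.1366, +0.6806, -1.1956, -0.7793]
  T[5,:] = [+0.0000, +0.2052, -1.1731, -0.4315, +0.2145, -0.4362]
eigenvalue magnitudes: 1.4172, 0.4894, 0.4894, 0.3580, 0.0653, 0.0000.
ρ(T) = max|λ| = 1.4172; 1.4172 > 1: divergent.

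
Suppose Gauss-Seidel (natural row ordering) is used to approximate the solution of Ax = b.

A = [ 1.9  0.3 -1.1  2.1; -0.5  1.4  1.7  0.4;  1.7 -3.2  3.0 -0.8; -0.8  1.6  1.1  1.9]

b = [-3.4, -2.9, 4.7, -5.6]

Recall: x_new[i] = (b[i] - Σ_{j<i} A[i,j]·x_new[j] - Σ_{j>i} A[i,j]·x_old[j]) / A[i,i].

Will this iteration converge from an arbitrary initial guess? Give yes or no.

no

Write A = D+L+U with D = diag(1.9, 1.4, 3, 1.9).
Gauss-Seidel: T = -(D+L)⁻¹U, row 0 first, T[0,3] = -(2.1)/(1.9) = -1.1053; later rows by forward substitution.
  T[0,:] = [+0.0000  -0.1579  +0.5789  -1.1053]
  T[1,:] = [+0.0000  -0.0564  -1.0075  -0.6805]
  T[2,:] = [+0.0000  +0.0293  -1.4028  +0.1672]
  T[3,:] = [+0.0000  -0.0360  +1.9043  +0.0109]
|λ(T)| sorted: 1.5965, 0.2118, 0.0637, 0.0000.
ρ(T) = max|λ| = 1.5965; 1.5965 > 1 ⇒ diverges.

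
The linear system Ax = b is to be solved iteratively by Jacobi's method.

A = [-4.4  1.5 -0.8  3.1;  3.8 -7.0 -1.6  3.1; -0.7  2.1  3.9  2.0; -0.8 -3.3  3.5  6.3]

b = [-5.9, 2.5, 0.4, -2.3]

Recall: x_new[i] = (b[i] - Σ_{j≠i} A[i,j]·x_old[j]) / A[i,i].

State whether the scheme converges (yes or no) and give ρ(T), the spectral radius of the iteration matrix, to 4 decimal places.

Split A = D + L + U, D = diag(-4.4, -7, 3.9, 6.3).
T_J = -D⁻¹(L+U): T[3,2] = -(3.5)/(6.3) = -0.5556; T[3,3] = 0.
  T[0,:] = [+0.0000  +0.3409  -0.1818  +0.7045]
  T[1,:] = [+0.5429  +0.0000  -0.2286  +0.4429]
  T[2,:] = [+0.1795  -0.5385  +0.0000  -0.5128]
  T[3,:] = [+0.1270  +0.5238  -0.5556  +0.0000]
|λ(T)| sorted: 1.1318, 0.6584, 0.2957, 0.2957.
ρ = 1.1318; 1.1318 > 1 ⇒ diverges.

no, ρ = 1.1318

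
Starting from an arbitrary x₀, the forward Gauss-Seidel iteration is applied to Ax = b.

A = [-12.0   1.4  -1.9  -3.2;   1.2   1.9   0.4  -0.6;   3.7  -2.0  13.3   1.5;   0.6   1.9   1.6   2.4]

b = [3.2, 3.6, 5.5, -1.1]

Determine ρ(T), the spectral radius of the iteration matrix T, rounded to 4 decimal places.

Split A = D + L + U, D = diag(-12, 1.9, 13.3, 2.4).
T_GS = -(D+L)⁻¹U: row 0 first, T[0,1] = -(1.4)/(-12) = +0.1167; later rows by forward substitution.
  T[0,:] = [+0.0000  +0.1167  -0.1583  -0.2667]
  T[1,:] = [+0.0000  -0.0737  -0.1105  +0.4842]
  T[2,:] = [+0.0000  -0.0435  +0.0274  +0.0342]
  T[3,:] = [+0.0000  +0.0582  +0.1088  -0.3395]
eigenvalue magnitudes: 0.4415, 0.0396, 0.0396, 0.0000.
ρ(T) = max|λ| = 0.4415; 0.4415 < 1, so it converges for any x₀.

0.4415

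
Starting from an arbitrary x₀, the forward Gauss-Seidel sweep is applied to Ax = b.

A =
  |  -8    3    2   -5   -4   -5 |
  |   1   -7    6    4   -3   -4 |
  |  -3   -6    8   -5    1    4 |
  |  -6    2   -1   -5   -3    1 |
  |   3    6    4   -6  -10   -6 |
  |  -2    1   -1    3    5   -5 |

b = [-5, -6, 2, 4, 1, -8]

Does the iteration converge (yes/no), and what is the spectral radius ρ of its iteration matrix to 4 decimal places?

Diagonal D = diag(-8, -7, 8, -5, -10, -5); L, U strict lower/upper.
Gauss-Seidel: T = -(D+L)⁻¹U, row 0 first, T[0,1] = -(3)/(-8) = +0.3750; later rows by forward substitution.
  T[0,:] = [+0.0000  +0.3750  +0.2500  -0.6250  -0.5000  -0.6250]
  T[1,:] = [+0.0000  +0.0536  +0.8929  +0.4821  -0.5000  -0.6607]
  T[2,:] = [+0.0000  +0.1808  +0.7634  +0.7522  -0.6875  -1.2299]
  T[3,:] = [+0.0000  -0.4647  -0.0955  +0.7924  -0.0625  +0.9317]
  T[4,:] = [+0.0000  +0.4958  +0.9734  -0.0728  -0.6875  -2.2349]
  T[5,:] = [+0.0000  +0.0415  +0.8420  +0.5987  -0.4875  -1.3121]
eigenvalue magnitudes: 1.1682, 0.7301, 0.6130, 0.4392, 0.1260, 0.0000.
ρ(T) = max|λ| = 1.1682; 1.1682 > 1 ⇒ diverges.

no, ρ = 1.1682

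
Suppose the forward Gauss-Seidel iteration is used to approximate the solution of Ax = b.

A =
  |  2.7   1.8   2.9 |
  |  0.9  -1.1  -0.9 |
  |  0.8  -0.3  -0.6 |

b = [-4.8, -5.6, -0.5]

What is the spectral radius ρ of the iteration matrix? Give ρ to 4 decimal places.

1.5873

A = D + L + U where D = diag(2.7, -1.1, -0.6).
GS T = -(D+L)⁻¹U: row 0 first, T[0,2] = -(2.9)/(2.7) = -1.0741; later rows by forward substitution.
  T[0,:] = [+0.0000  -0.6667  -1.0741]
  T[1,:] = [+0.0000  -0.5455  -1.6970]
  T[2,:] = [+0.0000  -0.6162  -0.5836]
|roots of det(T-λI)|: 1.5873, 0.4582, 0.0000.
ρ(T) = max|λ| = 1.5873; 1.5873 > 1: divergent.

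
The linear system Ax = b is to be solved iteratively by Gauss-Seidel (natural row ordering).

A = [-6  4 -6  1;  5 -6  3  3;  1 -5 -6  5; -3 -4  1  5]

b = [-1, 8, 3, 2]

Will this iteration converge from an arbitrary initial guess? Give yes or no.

no

Write A = D+L+U with D = diag(-6, -6, -6, 5).
GS T = -(D+L)⁻¹U: row 0 first, T[0,2] = -(-6)/(-6) = -1.0000; later rows by forward substitution.
  T[0,:] = [+0.0000, +0.6667, -1.0000, +0.1667]
  T[1,:] = [+0.0000, +0.5556, -0.3333, +0.6389]
  T[2,:] = [+0.0000, -0.3519, +0.1111, +0.3287]
  T[3,:] = [+0.0000, +0.9148, -0.8889, +0.5454]
|eigenvalues of T|: 1.2987, 0.3582, 0.3582, 0.0000.
ρ = 1.2987; 1.2987 > 1: divergent.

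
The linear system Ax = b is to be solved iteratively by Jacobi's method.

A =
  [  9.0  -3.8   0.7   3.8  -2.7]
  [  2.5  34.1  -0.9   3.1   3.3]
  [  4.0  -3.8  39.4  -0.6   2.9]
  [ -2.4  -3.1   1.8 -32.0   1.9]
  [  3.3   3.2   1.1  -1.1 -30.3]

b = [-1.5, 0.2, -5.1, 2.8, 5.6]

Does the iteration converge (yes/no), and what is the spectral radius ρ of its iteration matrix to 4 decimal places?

Write A = D+L+U with D = diag(9, 34.1, 39.4, -32, -30.3).
Jacobi: T = -D⁻¹(L+U), T[4,3] = -(-1.1)/(-30.3) = -0.0363; T[4,4] = 0.
  T[0,:] = [+0.0000  +0.4222  -0.0778  -0.4222  +0.3000]
  T[1,:] = [-0.0733  +0.0000  +0.0264  -0.0909  -0.0968]
  T[2,:] = [-0.1015  +0.0964  +0.0000  +0.0152  -0.0736]
  T[3,:] = [-0.0750  -0.0969  +0.0563  +0.0000  +0.0594]
  T[4,:] = [+0.1089  +0.1056  +0.0363  -0.0363  +0.0000]
eigenvalue magnitudes: 0.2516, 0.1907, 0.1907, 0.1520, 0.1208.
ρ = 0.2516; 0.2516 < 1, so it converges for any x₀.

yes, ρ = 0.2516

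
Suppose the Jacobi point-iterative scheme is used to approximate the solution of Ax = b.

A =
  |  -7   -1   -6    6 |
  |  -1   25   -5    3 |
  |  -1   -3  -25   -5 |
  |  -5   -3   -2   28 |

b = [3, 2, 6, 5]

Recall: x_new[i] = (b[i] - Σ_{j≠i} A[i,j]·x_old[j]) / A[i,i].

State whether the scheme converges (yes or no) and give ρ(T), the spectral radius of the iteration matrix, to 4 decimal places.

yes, ρ = 0.4695

Let D = diag(-7, 25, -25, 28); L, U the strict triangles.
Jacobi T = -D⁻¹(L+U): T[0,1] = -(-1)/(-7) = -0.1429; T[0,0] = 0.
  T[0,:] = [+0.0000 -0.1429 -0.8571 +0.8571]
  T[1,:] = [+0.0400 +0.0000 +0.2000 -0.1200]
  T[2,:] = [-0.0400 -0.1200 +0.0000 -0.2000]
  T[3,:] = [+0.1786 +0.1071 +0.0714 +0.0000]
|λ(T)| sorted: 0.4695, 0.2294, 0.2294, 0.1014.
ρ = 0.4695; 0.4695 < 1 ⇒ converges.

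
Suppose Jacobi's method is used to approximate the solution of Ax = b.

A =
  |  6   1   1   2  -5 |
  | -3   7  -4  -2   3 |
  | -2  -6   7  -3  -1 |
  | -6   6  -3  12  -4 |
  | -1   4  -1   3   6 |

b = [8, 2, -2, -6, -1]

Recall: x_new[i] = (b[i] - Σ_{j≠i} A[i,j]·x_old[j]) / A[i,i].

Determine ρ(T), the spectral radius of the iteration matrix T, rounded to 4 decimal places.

1.1254

Write A = D+L+U with D = diag(6, 7, 7, 12, 6).
Jacobi: T = -D⁻¹(L+U), T[4,2] = -(-1)/(6) = +0.1667; T[4,4] = 0.
  T[0,:] = [+0.0000 -0.1667 -0.1667 -0.3333 +0.8333]
  T[1,:] = [+0.4286 +0.0000 +0.5714 +0.2857 -0.4286]
  T[2,:] = [+0.2857 +0.8571 +0.0000 +0.4286 +0.1429]
  T[3,:] = [+0.5000 -0.5000 +0.2500 +0.0000 +0.3333]
  T[4,:] = [+0.1667 -0.6667 +0.1667 -0.5000 +0.0000]
eigenvalue magnitudes: 1.1254, 0.8483, 0.8483, 0.3197, 0.1657.
ρ(T) = max|λ| = 1.1254; 1.1254 > 1, so it fails to converge.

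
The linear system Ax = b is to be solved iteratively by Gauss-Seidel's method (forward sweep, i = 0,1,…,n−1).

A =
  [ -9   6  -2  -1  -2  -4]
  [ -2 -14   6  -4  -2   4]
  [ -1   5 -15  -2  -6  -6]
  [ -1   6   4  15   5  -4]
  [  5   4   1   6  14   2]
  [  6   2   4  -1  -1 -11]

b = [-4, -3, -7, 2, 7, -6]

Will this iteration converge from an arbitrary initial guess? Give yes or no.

yes

Let D = diag(-9, -14, -15, 15, 14, -11); L, U the strict triangles.
Gauss-Seidel: T = -(D+L)⁻¹U, row 0 first, T[0,1] = -(6)/(-9) = +0.6667; later rows by forward substitution.
  T[0,:] = [+0.0000  +0.6667  -0.2222  -0.1111  -0.2222  -0.4444]
  T[1,:] = [+0.0000  -0.0952  +0.4603  -0.2698  -0.1111  +0.3492]
  T[2,:] = [+0.0000  -0.0762  +0.1683  -0.2159  -0.4222  -0.2540]
  T[3,:] = [+0.0000  +0.1029  -0.2438  +0.1581  -0.1911  +0.1651]
  T[4,:] = [+0.0000  -0.2495  +0.0403  +0.0644  +0.2232  -0.1365]
  T[5,:] = [+0.0000  +0.3319  +0.0422  -0.2084  -0.2979  -0.2739]
|roots of det(T-λI)|: 0.5412, 0.3346, 0.3346, 0.1278, 0.1278, 0.0000.
ρ(T) = max|λ| = 0.5412; 0.5412 < 1 ⇒ converges.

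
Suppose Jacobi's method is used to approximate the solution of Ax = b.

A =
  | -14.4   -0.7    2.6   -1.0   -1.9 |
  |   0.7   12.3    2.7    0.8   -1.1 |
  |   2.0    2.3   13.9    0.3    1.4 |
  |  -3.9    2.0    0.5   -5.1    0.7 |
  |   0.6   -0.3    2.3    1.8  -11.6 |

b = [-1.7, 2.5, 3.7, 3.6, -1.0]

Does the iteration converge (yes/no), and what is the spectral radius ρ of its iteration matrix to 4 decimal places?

Let D = diag(-14.4, 12.3, 13.9, -5.1, -11.6); L, U the strict triangles.
Jacobi T = -D⁻¹(L+U): T[3,4] = -(0.7)/(-5.1) = +0.1373; T[3,3] = 0.
  T[0,:] = [+0.0000, -0.0486, +0.1806, -0.0694, -0.1319]
  T[1,:] = [-0.0569, +0.0000, -0.2195, -0.0650, +0.0894]
  T[2,:] = [-0.1439, -0.1655, +0.0000, -0.0216, -0.1007]
  T[3,:] = [-0.7647, +0.3922, +0.0980, +0.0000, +0.1373]
  T[4,:] = [+0.0517, -0.0259, +0.1983, +0.1552, +0.0000]
eigenvalue magnitudes: 0.3334, 0.2748, 0.2748, 0.1162, 0.1162.
ρ(T) = max|λ| = 0.3334; 0.3334 < 1: convergent.

yes, ρ = 0.3334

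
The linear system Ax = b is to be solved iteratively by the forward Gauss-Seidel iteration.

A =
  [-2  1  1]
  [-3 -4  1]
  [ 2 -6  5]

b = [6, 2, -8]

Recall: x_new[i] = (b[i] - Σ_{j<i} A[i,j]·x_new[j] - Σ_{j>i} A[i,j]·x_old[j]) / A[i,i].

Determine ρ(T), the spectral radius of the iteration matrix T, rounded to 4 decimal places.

0.6478

A = D + L + U where D = diag(-2, -4, 5).
GS T = -(D+L)⁻¹U: row 0 first, T[0,2] = -(1)/(-2) = +0.5000; later rows by forward substitution.
  T[0,:] = [+0.0000 +0.5000 +0.5000]
  T[1,:] = [+0.0000 -0.3750 -0.1250]
  T[2,:] = [+0.0000 -0.6500 -0.3500]
|λ(T)| sorted: 0.6478, 0.0772, 0.0000.
ρ = 0.6478; 0.6478 < 1: convergent.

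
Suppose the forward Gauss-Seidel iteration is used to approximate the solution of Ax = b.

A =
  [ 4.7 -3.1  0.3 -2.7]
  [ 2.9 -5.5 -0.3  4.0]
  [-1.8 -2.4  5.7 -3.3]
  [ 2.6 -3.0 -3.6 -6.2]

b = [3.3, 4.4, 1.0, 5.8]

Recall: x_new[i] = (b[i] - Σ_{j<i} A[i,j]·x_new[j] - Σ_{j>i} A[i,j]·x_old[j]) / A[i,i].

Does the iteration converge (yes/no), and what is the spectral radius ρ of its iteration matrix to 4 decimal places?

yes, ρ = 0.9147

Write A = D+L+U with D = diag(4.7, -5.5, 5.7, -6.2).
Gauss-Seidel: T = -(D+L)⁻¹U, row 0 first, T[0,3] = -(-2.7)/(4.7) = +0.5745; later rows by forward substitution.
  T[0,:] = [+0.0000 +0.6596 -0.0638 +0.5745]
  T[1,:] = [+0.0000 +0.3478 -0.0882 +1.0302]
  T[2,:] = [+0.0000 +0.3547 -0.0573 +1.1941]
  T[3,:] = [+0.0000 -0.0976 +0.0492 -0.9509]
|λ(T)| sorted: 0.9147, 0.2084, 0.0458, 0.0000.
ρ = 0.9147; 0.9147 < 1 ⇒ converges.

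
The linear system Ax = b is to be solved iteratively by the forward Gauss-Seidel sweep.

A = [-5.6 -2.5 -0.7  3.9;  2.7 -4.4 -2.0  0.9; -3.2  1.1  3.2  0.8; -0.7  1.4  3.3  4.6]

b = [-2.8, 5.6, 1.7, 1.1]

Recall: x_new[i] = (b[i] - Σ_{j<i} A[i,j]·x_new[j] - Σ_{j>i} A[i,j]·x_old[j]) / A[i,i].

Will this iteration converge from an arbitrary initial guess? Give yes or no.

yes

Write A = D+L+U with D = diag(-5.6, -4.4, 3.2, 4.6).
T_GS = -(D+L)⁻¹U: row 0 first, T[0,1] = -(-2.5)/(-5.6) = -0.4464; later rows by forward substitution.
  T[0,:] = [+0.0000 -0.4464 -0.1250 +0.6964]
  T[1,:] = [+0.0000 -0.2739 -0.5312 +0.6319]
  T[2,:] = [+0.0000 -0.3523 +0.0576 +0.2292]
  T[3,:] = [+0.0000 +0.2681 +0.1013 -0.2508]
|roots of det(T-λI)|: 0.8698, 0.3793, 0.0234, 0.0000.
ρ(T) = max|λ| = 0.8698; 0.8698 < 1 ⇒ converges.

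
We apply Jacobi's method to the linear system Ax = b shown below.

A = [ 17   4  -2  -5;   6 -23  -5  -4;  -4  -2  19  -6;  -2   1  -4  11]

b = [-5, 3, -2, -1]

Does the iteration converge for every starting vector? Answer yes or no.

yes

Let D = diag(17, -23, 19, 11); L, U the strict triangles.
Jacobi: T = -D⁻¹(L+U), T[2,3] = -(-6)/(19) = +0.3158; T[2,2] = 0.
  T[0,:] = [+0.0000  -0.2353  +0.1176  +0.2941]
  T[1,:] = [+0.2609  +0.0000  -0.2174  -0.1739]
  T[2,:] = [+0.2105  +0.1053  +0.0000  +0.3158]
  T[3,:] = [+0.1818  -0.0909  +0.3636  +0.0000]
eigenvalue magnitudes: 0.5199, 0.3642, 0.2982, 0.2982.
ρ = 0.5199; 0.5199 < 1 ⇒ converges.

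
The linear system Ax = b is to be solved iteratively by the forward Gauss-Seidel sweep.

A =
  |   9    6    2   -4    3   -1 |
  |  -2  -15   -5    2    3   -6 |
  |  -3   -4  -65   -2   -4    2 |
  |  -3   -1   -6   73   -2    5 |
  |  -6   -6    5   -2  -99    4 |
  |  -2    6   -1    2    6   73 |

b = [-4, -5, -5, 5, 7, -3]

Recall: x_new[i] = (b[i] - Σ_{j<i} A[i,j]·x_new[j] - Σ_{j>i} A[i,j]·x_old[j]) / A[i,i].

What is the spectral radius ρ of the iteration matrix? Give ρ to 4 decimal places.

0.1891

Split A = D + L + U, D = diag(9, -15, -65, 73, -99, 73).
Gauss-Seidel: T = -(D+L)⁻¹U, row 0 first, T[0,1] = -(6)/(9) = -0.6667; later rows by forward substitution.
  T[0,:] = [+0.0000 -0.6667 -0.2222 +0.4444 -0.3333 +0.1111]
  T[1,:] = [+0.0000 +0.0889 -0.3037 +0.0741 +0.2444 -0.4148]
  T[2,:] = [+0.0000 +0.0253 +0.0289 -0.0558 -0.0612 +0.0512]
  T[3,:] = [+0.0000 -0.0241 -0.0109 +0.0147 +0.0120 -0.0654]
  T[4,:] = [+0.0000 +0.0368 +0.0336 -0.0345 +0.0021 +0.0627]
  T[5,:] = [+0.0000 -0.0276 +0.0168 +0.0078 -0.0306 +0.0345]
moduli |λ_i(T)| = 0.1891, 0.0749, 0.0749, 0.0155, 0.0126, 0.0000.
ρ(T) = max|λ| = 0.1891; 0.1891 < 1: convergent.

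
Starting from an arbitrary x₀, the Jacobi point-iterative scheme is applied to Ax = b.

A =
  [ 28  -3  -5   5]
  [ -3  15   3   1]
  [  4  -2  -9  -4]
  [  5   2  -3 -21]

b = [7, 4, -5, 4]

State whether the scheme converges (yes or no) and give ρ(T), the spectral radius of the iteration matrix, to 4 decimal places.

Split A = D + L + U, D = diag(28, 15, -9, -21).
T_J = -D⁻¹(L+U): T[2,0] = -(4)/(-9) = +0.4444; T[2,2] = 0.
  T[0,:] = [+0.0000 +0.1071 +0.1786 -0.1786]
  T[1,:] = [+0.2000 +0.0000 -0.2000 -0.0667]
  T[2,:] = [+0.4444 -0.2222 +0.0000 -0.4444]
  T[3,:] = [+0.2381 +0.0952 -0.1429 +0.0000]
eigenvalue magnitudes: 0.4738, 0.3438, 0.1412, 0.1412.
spectral radius ρ = 0.4738; 0.4738 < 1, so it converges for any x₀.

yes, ρ = 0.4738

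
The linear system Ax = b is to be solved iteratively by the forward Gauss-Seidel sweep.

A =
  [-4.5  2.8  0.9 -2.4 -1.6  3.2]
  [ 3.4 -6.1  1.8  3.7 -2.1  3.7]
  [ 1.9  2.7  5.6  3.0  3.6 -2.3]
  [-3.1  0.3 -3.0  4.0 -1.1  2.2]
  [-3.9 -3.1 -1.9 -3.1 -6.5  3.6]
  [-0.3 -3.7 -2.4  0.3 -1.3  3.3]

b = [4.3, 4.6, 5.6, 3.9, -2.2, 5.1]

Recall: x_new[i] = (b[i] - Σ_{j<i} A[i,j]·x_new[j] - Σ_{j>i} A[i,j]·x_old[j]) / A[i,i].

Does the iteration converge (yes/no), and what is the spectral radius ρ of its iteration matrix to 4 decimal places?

no, ρ = 1.3589

Diagonal D = diag(-4.5, -6.1, 5.6, 4, -6.5, 3.3); L, U strict lower/upper.
GS T = -(D+L)⁻¹U: row 0 first, T[0,3] = -(-2.4)/(-4.5) = -0.5333; later rows by forward substitution.
  T[0,:] = [+0.0000  +0.6222  +0.2000  -0.5333  -0.3556  +0.7111]
  T[1,:] = [+0.0000  +0.3468  +0.4066  +0.3093  -0.5424  +1.0029]
  T[2,:] = [+0.0000  -0.3783  -0.2639  -0.5039  -0.2607  -0.3141]
  T[3,:] = [+0.0000  +0.1725  -0.0734  -0.8144  -0.1554  -0.3097]
  T[4,:] = [+0.0000  -0.5104  -0.2018  +0.7082  +0.6223  -0.1116]
  T[5,:] = [+0.0000  -0.0465  +0.2093  +0.2849  -0.5708  +0.9449]
|eigenvalues of T|: 1.3589, 0.6228, 0.1843, 0.1843, 0.0474, 0.0000.
ρ = 1.3589; 1.3589 > 1 ⇒ diverges.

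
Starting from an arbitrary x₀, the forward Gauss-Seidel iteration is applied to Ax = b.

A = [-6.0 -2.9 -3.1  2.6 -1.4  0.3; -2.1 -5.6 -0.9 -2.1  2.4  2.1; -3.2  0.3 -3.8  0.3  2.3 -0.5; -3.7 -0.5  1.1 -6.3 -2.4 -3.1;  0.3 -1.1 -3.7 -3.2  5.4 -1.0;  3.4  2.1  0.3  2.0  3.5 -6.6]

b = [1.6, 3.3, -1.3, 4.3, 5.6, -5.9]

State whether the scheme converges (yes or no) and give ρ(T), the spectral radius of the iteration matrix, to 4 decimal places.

no, ρ = 1.3585

Split A = D + L + U, D = diag(-6, -5.6, -3.8, -6.3, 5.4, -6.6).
Gauss-Seidel: T = -(D+L)⁻¹U, row 0 first, T[0,4] = -(-1.4)/(-6) = -0.2333; later rows by forward substitution.
  T[0,:] = [+0.0000 -0.4833 -0.5167 +0.4333 -0.2333 +0.0500]
  T[1,:] = [+0.0000 +0.1812 +0.0330 -0.5375 +0.5161 +0.3563]
  T[2,:] = [+0.0000 +0.4213 +0.4377 -0.3284 +0.8425 -0.1456]
  T[3,:] = [+0.0000 +0.3430 +0.3772 -0.2692 -0.1378 -0.5751]
  T[4,:] = [+0.0000 +0.5557 +0.5589 -0.5181 +0.6137 -0.1856]
  T[5,:] = [+0.0000 +0.2265 +0.1749 -0.3190 +0.3660 -0.1402]
|roots of det(T-λI)|: 1.3585, 0.4778, 0.1377, 0.1042, 0.0239, 0.0000.
spectral radius ρ = 1.3585; 1.3585 > 1 ⇒ diverges.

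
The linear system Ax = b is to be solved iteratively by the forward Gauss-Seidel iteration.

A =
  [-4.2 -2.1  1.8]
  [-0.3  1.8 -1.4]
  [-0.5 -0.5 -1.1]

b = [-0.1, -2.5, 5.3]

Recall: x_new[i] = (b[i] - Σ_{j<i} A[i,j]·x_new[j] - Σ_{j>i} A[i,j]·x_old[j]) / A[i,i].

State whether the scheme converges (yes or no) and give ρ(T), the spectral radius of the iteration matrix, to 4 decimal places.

yes, ρ = 0.8678

A = D + L + U where D = diag(-4.2, 1.8, -1.1).
T_GS = -(D+L)⁻¹U: row 0 first, T[0,2] = -(1.8)/(-4.2) = +0.4286; later rows by forward substitution.
  T[0,:] = [+0.0000  -0.5000  +0.4286]
  T[1,:] = [+0.0000  -0.0833  +0.8492]
  T[2,:] = [+0.0000  +0.2652  -0.5808]
eigenvalue magnitudes: 0.8678, 0.2037, 0.0000.
ρ(T) = max|λ| = 0.8678; 0.8678 < 1, so it converges for any x₀.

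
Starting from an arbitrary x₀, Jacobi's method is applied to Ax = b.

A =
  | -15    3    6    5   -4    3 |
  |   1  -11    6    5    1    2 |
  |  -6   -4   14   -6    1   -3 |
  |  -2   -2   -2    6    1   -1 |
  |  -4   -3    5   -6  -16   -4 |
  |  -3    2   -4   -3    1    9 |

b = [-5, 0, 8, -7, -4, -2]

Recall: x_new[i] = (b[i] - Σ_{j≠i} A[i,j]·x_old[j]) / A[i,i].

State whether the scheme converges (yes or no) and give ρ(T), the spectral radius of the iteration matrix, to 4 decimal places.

Let D = diag(-15, -11, 14, 6, -16, 9); L, U the strict triangles.
T_J = -D⁻¹(L+U): T[2,1] = -(-4)/(14) = +0.2857; T[2,2] = 0.
  T[0,:] = [+0.0000 +0.2000 +0.4000 +0.3333 -0.2667 +0.2000]
  T[1,:] = [+0.0909 +0.0000 +0.5455 +0.4545 +0.0909 +0.1818]
  T[2,:] = [+0.4286 +0.2857 +0.0000 +0.4286 -0.0714 +0.2143]
  T[3,:] = [+0.3333 +0.3333 +0.3333 +0.0000 -0.1667 +0.1667]
  T[4,:] = [-0.2500 -0.1875 +0.3125 -0.3750 +0.0000 -0.2500]
  T[5,:] = [+0.3333 -0.2222 +0.4444 +0.3333 -0.1111 +0.0000]
|eigenvalues of T|: 1.2498, 0.5701, 0.3820, 0.2745, 0.2745, 0.1381.
spectral radius ρ = 1.2498; 1.2498 > 1: divergent.

no, ρ = 1.2498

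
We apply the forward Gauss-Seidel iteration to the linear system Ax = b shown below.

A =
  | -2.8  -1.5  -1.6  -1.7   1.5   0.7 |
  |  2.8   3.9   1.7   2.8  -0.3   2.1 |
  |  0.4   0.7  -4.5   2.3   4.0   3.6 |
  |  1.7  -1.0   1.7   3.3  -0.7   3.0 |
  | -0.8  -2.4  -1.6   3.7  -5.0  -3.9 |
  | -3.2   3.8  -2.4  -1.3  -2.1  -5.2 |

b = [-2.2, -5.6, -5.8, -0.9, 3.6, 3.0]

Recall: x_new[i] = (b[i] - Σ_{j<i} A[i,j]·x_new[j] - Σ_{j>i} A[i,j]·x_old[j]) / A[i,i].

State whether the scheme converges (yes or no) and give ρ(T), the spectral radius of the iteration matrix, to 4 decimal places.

no, ρ = 1.5093

Split A = D + L + U, D = diag(-2.8, 3.9, -4.5, 3.3, -5, -5.2).
GS T = -(D+L)⁻¹U: row 0 first, T[0,2] = -(-1.6)/(-2.8) = -0.5714; later rows by forward substitution.
  T[0,:] = [+0.0000 -0.5357 -0.5714 -0.6071 +0.5357 +0.2500]
  T[1,:] = [+0.0000 +0.3846 -0.0256 -0.2821 -0.3077 -0.7179]
  T[2,:] = [+0.0000 +0.0122 -0.0548 +0.4133 +0.8886 +0.7105]
  T[3,:] = [+0.0000 +0.3862 +0.3148 +0.0144 -0.6149 -1.6215]
  T[4,:] = [+0.0000 +0.1830 +0.3542 +0.1109 -0.6774 -1.9026]
  T[5,:] = [+0.0000 +0.4346 +0.1364 -0.0716 -0.5374 +0.1673]
|roots of det(T-λI)|: 1.5093, 0.9408, 0.4751, 0.4751, 0.0379, 0.0000.
spectral radius ρ = 1.5093; 1.5093 > 1, so it fails to converge.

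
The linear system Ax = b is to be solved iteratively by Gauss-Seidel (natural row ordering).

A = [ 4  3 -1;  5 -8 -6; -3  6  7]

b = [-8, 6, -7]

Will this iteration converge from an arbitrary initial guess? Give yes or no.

Split A = D + L + U, D = diag(4, -8, 7).
T_GS = -(D+L)⁻¹U: row 0 first, T[0,1] = -(3)/(4) = -0.7500; later rows by forward substitution.
  T[0,:] = [+0.0000 -0.7500 +0.2500]
  T[1,:] = [+0.0000 -0.4688 -0.5938]
  T[2,:] = [+0.0000 +0.0804 +0.6161]
|λ(T)| sorted: 0.5701, 0.4228, 0.0000.
spectral radius ρ = 0.5701; 0.5701 < 1, so it converges for any x₀.

yes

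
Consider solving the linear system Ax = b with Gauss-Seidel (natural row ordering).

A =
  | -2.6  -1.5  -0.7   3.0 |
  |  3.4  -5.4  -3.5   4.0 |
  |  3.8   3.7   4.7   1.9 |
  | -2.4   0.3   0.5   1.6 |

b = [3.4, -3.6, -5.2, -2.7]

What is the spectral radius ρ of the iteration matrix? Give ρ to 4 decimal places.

Split A = D + L + U, D = diag(-2.6, -5.4, 4.7, 1.6).
GS T = -(D+L)⁻¹U: row 0 first, T[0,3] = -(3)/(-2.6) = +1.1538; later rows by forward substitution.
  T[0,:] = [+0.0000 -0.5769 -0.2692 +1.1538]
  T[1,:] = [+0.0000 -0.3632 -0.8177 +1.4672]
  T[2,:] = [+0.0000 +0.7524 +0.8614 -2.4922]
  T[3,:] = [+0.0000 -1.0324 -0.5197 +2.2345]
|roots of det(T-λI)|: 1.6772, 1.1709, 0.1155, 0.0000.
ρ(T) = max|λ| = 1.6772; 1.6772 > 1, so it fails to converge.

1.6772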